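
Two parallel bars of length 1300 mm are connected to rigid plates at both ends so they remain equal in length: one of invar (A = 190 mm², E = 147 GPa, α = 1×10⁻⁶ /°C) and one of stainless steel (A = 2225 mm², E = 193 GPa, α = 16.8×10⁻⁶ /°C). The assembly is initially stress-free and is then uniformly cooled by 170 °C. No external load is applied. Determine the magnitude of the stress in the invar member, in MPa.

Both members must finish at the same length. With the larger α, the stainless steel tends to over-contract; the plates restrain it, putting the stainless steel in tension and the invar in compression. With no external load the two internal forces are equal and opposite, magnitude P.
Compatibility of the two members (thermal + elastic change equal): (α₁ − α₂)ΔT = P·[1/(A₁E₁) + 1/(A₂E₂)].
|α₁ − α₂|·ΔT = 15.8×10⁻⁶ × 170 = 0.002686.
1/(A₁E₁) + 1/(A₂E₂) = 1/(190×147×10³) + 1/(2225×193×10³) = 3.813×10⁻⁸ N⁻¹.
So P = 0.002686 / 3.813×10⁻⁸ = 70.44 kN.
σ_{invar} = P/A₁ = 70440/190 = 370.7 MPa, compressive.

σ ≈ 371 MPa (compressive)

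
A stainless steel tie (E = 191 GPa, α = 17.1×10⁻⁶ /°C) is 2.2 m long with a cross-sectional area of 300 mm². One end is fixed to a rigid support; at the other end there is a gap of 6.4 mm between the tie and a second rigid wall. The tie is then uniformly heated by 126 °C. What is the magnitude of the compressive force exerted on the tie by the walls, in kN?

Unrestrained expansion: δ_free = αΔT L = 17.1×10⁻⁶ × 126 × 2200 = 4.74 mm.
This is smaller than the 6.4 mm clearance, so the tie expands freely without reaching the stop — the stress is zero.

P ≈ 0 kN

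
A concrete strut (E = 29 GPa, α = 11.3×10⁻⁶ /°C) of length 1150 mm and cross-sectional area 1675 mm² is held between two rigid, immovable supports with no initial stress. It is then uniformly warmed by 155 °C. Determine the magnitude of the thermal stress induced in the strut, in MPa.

σ ≈ 50.8 MPa (compressive)

The supports are rigid, so the total axial strain is zero. The restrained thermal strain is ε = αΔT = 11.3×10⁻⁶ × 155 = 1751.5×10⁻⁶.
Hence σ = E·αΔT = 29×10³ × 1751.5×10⁻⁶ = 50.79 MPa, compressive.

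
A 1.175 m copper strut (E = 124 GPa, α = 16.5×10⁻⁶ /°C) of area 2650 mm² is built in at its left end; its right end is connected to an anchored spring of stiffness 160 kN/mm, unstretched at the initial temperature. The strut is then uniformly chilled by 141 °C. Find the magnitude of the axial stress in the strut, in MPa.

If the spring were absent the strut would shorten by αΔT L = 16.5×10⁻⁶ × 141 × 1175 = 2.734 mm.
Let P be the tensile force in the spring. The strut extends elastically by PL/(AE) and the spring stretches by P/k; together these equal δ_free.
So P = δ_free / [L/(AE) + 1/k] = 2.734 / [ 1175/(2650×124×10³) + 1/(160×10³) ].
P = 2.734 / 9.826×10⁻⁶ = 278200 N.
σ = P/A = 278200/2650 = 105 MPa.

σ ≈ 105 MPa (tensile)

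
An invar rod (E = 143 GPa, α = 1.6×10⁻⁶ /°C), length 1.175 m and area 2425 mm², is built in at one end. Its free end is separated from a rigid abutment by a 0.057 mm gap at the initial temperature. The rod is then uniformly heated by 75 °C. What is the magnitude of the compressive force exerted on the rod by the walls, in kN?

Unrestrained expansion: δ_free = αΔT L = 1.6×10⁻⁶ × 75 × 1175 = 0.141 mm.
This exceeds the 0.057 mm gap, so the wall pushes back. The portion of expansion that must be recovered elastically is δ_free − gap = 0.141 − 0.057 = 0.084 mm.
So σ = E(δ_free − g)/L = 143×10³ × 0.084/1175 = 10.22 MPa.
Force on the wall = σA = 10.22 × 2425 mm² = 24.79 kN.

P ≈ 24.8 kN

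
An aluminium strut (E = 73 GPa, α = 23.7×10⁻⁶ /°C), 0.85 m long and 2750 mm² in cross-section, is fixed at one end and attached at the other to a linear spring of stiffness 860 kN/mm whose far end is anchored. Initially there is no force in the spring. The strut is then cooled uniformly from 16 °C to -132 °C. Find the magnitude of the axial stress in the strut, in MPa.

Free thermal contraction: δ_free = αΔT L = 23.7×10⁻⁶ × 148 × 850 = 2.981 mm.
With a force P in the spring, the elastic change of the strut is PL/(AE) and that of the spring is P/k; compatibility requires their sum to equal δ_free.
P [ L/(AE) + 1/k ] = δ_free → P [ 850/(2750×73×10³) + 1/(860×10³) ] = 2.981.
P = 2.981 / 5.397×10⁻⁶ = 552400 N.
σ = P/A = 552400/2750 = 200.9 MPa.

σ ≈ 201 MPa (tensile)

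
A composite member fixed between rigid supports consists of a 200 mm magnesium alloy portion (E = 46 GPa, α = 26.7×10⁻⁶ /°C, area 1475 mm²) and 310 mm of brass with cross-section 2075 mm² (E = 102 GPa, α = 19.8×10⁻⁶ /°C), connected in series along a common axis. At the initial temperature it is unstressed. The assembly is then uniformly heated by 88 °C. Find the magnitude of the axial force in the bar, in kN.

P ≈ 229 kN (compressive)

If the supports were absent, the total length change would be Σ αᵢΔT Lᵢ = 26.7×10⁻⁶×88×200 + 19.8×10⁻⁶×88×310 = 1.01 mm.
The rigid supports impose zero overall length change; the single axial force P common to all segments must satisfy P Σ Lᵢ/(AᵢEᵢ) = δ_free.
Σ Lᵢ/(AᵢEᵢ) = 200/(1475×46×10³) + 310/(2075×102×10³) = 4.412×10⁻⁶ mm/N.
So P = 1.01 / 4.412×10⁻⁶ = 228.9 kN, compressive.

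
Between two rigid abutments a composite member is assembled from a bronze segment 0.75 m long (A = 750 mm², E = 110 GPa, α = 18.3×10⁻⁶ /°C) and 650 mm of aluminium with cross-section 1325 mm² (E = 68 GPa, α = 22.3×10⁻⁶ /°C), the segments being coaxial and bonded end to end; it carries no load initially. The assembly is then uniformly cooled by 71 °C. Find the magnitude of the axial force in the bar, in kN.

Free thermal contraction of the whole bar: Σ αᵢΔT Lᵢ = 18.3×10⁻⁶×71×750 + 22.3×10⁻⁶×71×650 = 2.004 mm.
The rigid supports impose zero overall length change; the single axial force P common to all segments must satisfy P Σ Lᵢ/(AᵢEᵢ) = δ_free.
Σ Lᵢ/(AᵢEᵢ) = 750/(750×110×10³) + 650/(1325×68×10³) = 1.631×10⁻⁵ mm/N.
Hence P = δ_free / Σ(L/AE) = 2.004/1.631×10⁻⁵ = 122.9 kN (tensile).

P ≈ 123 kN (tensile)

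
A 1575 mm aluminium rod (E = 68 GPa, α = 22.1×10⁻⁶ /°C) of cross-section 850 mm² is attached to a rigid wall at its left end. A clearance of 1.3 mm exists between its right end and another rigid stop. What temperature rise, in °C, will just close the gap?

The gap closes when αΔT L = 1.3 mm, since the rod is still unstressed at that instant.
So ΔT = g/(αL) = 1.3/(22.1×10⁻⁶ × 1575) = 37.35 °C.

ΔT ≈ 37.3 °C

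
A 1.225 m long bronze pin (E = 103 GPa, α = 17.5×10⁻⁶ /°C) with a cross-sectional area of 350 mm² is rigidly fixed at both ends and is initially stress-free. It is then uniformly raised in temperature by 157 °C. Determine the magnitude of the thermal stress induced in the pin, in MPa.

With length fixed, the mechanical strain must cancel the thermal strain αΔT = 17.5×10⁻⁶ × 157 = 2747.5×10⁻⁶.
Hence σ = E·αΔT = 103×10³ × 2747.5×10⁻⁶ = 283 MPa, compressive.

σ ≈ 283 MPa (compressive)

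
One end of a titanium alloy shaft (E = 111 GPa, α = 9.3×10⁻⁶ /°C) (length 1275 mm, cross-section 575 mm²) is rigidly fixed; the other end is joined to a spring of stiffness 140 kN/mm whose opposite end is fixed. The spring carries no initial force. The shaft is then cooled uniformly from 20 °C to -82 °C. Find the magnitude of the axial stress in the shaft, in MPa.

σ ≈ 77.6 MPa (tensile)

If the spring were absent the shaft would shorten by αΔT L = 9.3×10⁻⁶ × 102 × 1275 = 1.209 mm.
Let P be the tensile force in the spring. The shaft extends elastically by PL/(AE) and the spring stretches by P/k; together these equal δ_free.
P [ L/(AE) + 1/k ] = δ_free → P [ 1275/(575×111×10³) + 1/(140×10³) ] = 1.209.
P = 1.209 / 2.712×10⁻⁵ = 44600 N.
σ = P/A = 44600/575 = 77.56 MPa.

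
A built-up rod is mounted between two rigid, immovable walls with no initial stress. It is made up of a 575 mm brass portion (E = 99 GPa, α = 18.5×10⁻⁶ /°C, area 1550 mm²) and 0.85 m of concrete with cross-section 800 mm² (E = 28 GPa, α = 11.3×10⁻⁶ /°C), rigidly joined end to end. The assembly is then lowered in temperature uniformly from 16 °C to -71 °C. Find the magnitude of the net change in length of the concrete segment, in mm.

With the walls removed the bar would change length by δ_free = Σ αᵢΔT Lᵢ = 18.5×10⁻⁶×87×575 + 11.3×10⁻⁶×87×850 = 1.761 mm.
The rigid supports impose zero overall length change; the single axial force P common to all segments must satisfy P Σ Lᵢ/(AᵢEᵢ) = δ_free.
Σ Lᵢ/(AᵢEᵢ) = 575/(1550×99×10³) + 850/(800×28×10³) = 4.169×10⁻⁵ mm/N.
So P = 1.761 / 4.169×10⁻⁵ = 42.24 kN, tensile.
For the concrete segment, free thermal change = 11.3×10⁻⁶×87×850 = 0.8356 mm and elastic change from P = 42240×850/(800×28×10³) = 1.603 mm; these oppose, so the net change is 0.767 mm (segment lengthens).

|ΔL| ≈ 0.767 mm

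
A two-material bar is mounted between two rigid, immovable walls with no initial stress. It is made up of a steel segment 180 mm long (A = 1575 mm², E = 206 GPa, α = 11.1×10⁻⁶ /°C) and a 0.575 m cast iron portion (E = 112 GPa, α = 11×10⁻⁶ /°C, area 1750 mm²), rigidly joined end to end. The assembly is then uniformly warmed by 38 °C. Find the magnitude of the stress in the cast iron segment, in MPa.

If the supports were absent, the total length change would be Σ αᵢΔT Lᵢ = 11.1×10⁻⁶×38×180 + 11×10⁻⁶×38×575 = 0.3163 mm.
The rigid supports impose zero overall length change; the single axial force P common to all segments must satisfy P Σ Lᵢ/(AᵢEᵢ) = δ_free.
Σ Lᵢ/(AᵢEᵢ) = 180/(1575×206×10³) + 575/(1750×112×10³) = 3.488×10⁻⁶ mm/N.
P = 0.3163 / 3.488×10⁻⁶ = 90660 N = 90.66 kN, compressive.
σ_{cast iron} = P / A = 90660 / 1750 = 51.81 MPa.

σ ≈ 51.8 MPa (compressive)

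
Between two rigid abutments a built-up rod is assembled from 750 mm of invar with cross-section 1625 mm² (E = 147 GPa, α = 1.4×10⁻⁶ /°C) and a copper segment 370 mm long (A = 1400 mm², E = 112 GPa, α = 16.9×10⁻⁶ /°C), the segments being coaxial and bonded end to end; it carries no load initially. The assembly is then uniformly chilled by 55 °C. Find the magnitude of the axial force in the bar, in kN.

P ≈ 73 kN (tensile)

With the walls removed the bar would change length by δ_free = Σ αᵢΔT Lᵢ = 1.4×10⁻⁶×55×750 + 16.9×10⁻⁶×55×370 = 0.4017 mm.
The rigid supports impose zero overall length change; the single axial force P common to all segments must satisfy P Σ Lᵢ/(AᵢEᵢ) = δ_free.
The series flexibility is Σ Lᵢ/(AᵢEᵢ) = 750/(1625×147×10³) + 370/(1400×112×10³) = 5.499×10⁻⁶ mm/N.
So P = 0.4017 / 5.499×10⁻⁶ = 73.04 kN, tensile.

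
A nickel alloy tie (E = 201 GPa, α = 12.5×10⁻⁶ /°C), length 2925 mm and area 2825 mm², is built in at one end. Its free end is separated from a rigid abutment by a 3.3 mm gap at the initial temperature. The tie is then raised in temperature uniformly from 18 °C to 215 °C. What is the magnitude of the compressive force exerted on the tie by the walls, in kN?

Unrestrained expansion: δ_free = αΔT L = 12.5×10⁻⁶ × 197 × 2925 = 7.203 mm.
After closing the 3.3 mm clearance, 7.203 − 3.3 = 3.903 mm of expansion remains to be suppressed by the wall.
Compatibility: PL/(AE) = 3.903 mm, so σ = P/A = E × (3.903/2925) = 268.2 MPa.
Force on the wall = σA = 268.2 × 2825 mm² = 757.6 kN.

P ≈ 758 kN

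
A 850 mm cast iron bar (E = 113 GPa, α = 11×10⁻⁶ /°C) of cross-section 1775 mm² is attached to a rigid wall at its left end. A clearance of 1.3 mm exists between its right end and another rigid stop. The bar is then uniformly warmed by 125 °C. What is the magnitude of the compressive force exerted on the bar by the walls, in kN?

P ≈ 0 kN

If the wall were absent the bar would grow by αΔT L = 11×10⁻⁶ × 125 × 850 = 1.169 mm.
Since δ_free = 1.17 mm is less than the 1.3 mm gap, the bar never touches the wall. No axial force develops.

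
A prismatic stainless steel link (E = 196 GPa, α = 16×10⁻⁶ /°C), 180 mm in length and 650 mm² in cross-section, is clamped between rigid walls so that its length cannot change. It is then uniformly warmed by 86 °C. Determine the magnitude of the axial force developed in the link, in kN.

The ends cannot move, so σ = EαΔT = 196×10³ × 16×10⁻⁶ × 86 = 269.7 MPa.
P = AEαΔT = 650 × 196×10³ × 16×10⁻⁶ × 86 = 175.3 kN (compressive).

P ≈ 175 kN (compressive)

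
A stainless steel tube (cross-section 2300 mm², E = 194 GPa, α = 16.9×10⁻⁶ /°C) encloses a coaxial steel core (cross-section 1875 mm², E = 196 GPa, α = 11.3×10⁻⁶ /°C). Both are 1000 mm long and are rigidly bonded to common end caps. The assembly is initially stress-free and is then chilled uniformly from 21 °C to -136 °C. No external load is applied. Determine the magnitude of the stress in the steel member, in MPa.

σ ≈ 94.5 MPa (compressive)

Both members must finish at the same length. With the larger α, the stainless steel tends to over-contract; the plates restrain it, putting the stainless steel in tension and the steel in compression. With no external load the two internal forces are equal and opposite, magnitude P.
Setting the final lengths equal and cancelling L: (α₁ − α₂)ΔT = P/(A₁E₁) + P/(A₂E₂).
|α₁ − α₂|·ΔT = 5.6×10⁻⁶ × 157 = 0.0008792.
1/(A₁E₁) + 1/(A₂E₂) = 1/(2300×194×10³) + 1/(1875×196×10³) = 4.962×10⁻⁹ N⁻¹.
So P = 0.0008792 / 4.962×10⁻⁹ = 177.2 kN.
σ_{steel} = P/A₂ = 177200/1875 = 94.5 MPa, compressive.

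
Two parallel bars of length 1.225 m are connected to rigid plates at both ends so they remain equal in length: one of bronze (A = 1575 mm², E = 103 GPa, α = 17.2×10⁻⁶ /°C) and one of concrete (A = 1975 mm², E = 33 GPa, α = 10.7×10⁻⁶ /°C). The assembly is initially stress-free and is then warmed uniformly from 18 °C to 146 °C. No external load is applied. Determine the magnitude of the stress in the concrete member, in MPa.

σ ≈ 19.6 MPa (tensile)

Equilibrium of a rigid end plate with no external load gives equal and opposite internal forces ±P in the two members. Since α_{bronze} > α_{concrete}, heating drives the bronze into compression and the concrete into tension.
Compatibility of the two members (thermal + elastic change equal): (α₁ − α₂)ΔT = P·[1/(A₁E₁) + 1/(A₂E₂)].
|α₁ − α₂|·ΔT = 6.5×10⁻⁶ × 128 = 0.000832.
1/(A₁E₁) + 1/(A₂E₂) = 1/(1575×103×10³) + 1/(1975×33×10³) = 2.151×10⁻⁸ N⁻¹.
So P = 0.000832 / 2.151×10⁻⁸ = 38.68 kN.
σ_{concrete} = P/A₂ = 38680/1975 = 19.59 MPa, tensile.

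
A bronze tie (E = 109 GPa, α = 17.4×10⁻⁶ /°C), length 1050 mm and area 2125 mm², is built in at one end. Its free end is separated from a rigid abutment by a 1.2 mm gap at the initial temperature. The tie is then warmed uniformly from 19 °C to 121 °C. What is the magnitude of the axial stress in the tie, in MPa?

σ ≈ 68.9 MPa (compressive)

If the wall were absent the tie would grow by αΔT L = 17.4×10⁻⁶ × 102 × 1050 = 1.864 mm.
The gap closes (δ_free > 1.2 mm) and the wall then resists a further 1.864 − 1.2 = 0.6635 mm of expansion.
That suppressed elongation corresponds to σ = E·Δ/L = 109×10³ × 0.6635/1050 = 68.88 MPa.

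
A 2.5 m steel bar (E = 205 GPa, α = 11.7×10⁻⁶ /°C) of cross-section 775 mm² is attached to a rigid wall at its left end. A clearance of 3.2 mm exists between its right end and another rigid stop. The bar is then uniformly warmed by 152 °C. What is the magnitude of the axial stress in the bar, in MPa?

σ ≈ 102 MPa (compressive)

Free thermal elongation = αΔT L = 11.7×10⁻⁶ × 152 × 2500 = 4.446 mm.
After closing the 3.2 mm clearance, 4.446 − 3.2 = 1.246 mm of expansion remains to be suppressed by the wall.
Compatibility: PL/(AE) = 1.246 mm, so σ = P/A = E × (1.246/2500) = 102.2 MPa.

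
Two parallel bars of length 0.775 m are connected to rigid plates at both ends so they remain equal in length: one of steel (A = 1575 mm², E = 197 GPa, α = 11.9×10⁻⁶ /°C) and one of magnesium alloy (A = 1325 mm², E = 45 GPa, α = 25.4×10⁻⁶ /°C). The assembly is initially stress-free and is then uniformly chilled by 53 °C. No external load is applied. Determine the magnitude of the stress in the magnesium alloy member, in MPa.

σ ≈ 27 MPa (tensile)

Both members must finish at the same length. With the larger α, the magnesium alloy tends to over-contract; the plates restrain it, putting the magnesium alloy in tension and the steel in compression. With no external load the two internal forces are equal and opposite, magnitude P.
Setting the final lengths equal and cancelling L: (α₁ − α₂)ΔT = P/(A₁E₁) + P/(A₂E₂).
|α₁ − α₂|·ΔT = 13.5×10⁻⁶ × 53 = 0.0007155.
1/(A₁E₁) + 1/(A₂E₂) = 1/(1575×197×10³) + 1/(1325×45×10³) = 1.999×10⁻⁸ N⁻¹.
P = 0.0007155 / 1.999×10⁻⁸ = 35780 N = 35.78 kN.
σ_{magnesium alloy} = P/A₂ = 35780/1325 = 27.01 MPa, tensile.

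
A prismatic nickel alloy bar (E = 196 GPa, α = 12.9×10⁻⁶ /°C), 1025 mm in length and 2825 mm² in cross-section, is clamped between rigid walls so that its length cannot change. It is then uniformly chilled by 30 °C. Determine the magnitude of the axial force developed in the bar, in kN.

With zero net strain, σ = E·αΔT = 196 GPa × 12.9×10⁻⁶ × 30 = 75.85 MPa.
Then P = σA = 75.85 × 2825 mm² = 214.3 kN, tensile.

P ≈ 214 kN (tensile)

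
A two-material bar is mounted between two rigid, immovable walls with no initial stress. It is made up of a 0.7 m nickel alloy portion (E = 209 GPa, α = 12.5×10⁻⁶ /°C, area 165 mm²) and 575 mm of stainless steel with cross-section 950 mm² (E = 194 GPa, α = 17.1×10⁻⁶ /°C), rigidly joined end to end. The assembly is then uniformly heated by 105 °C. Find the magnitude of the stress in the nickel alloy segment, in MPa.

With the walls removed the bar would change length by δ_free = Σ αᵢΔT Lᵢ = 12.5×10⁻⁶×105×700 + 17.1×10⁻⁶×105×575 = 1.951 mm.
The walls prevent any net length change, so an axial force P (same in every segment) develops. Compatibility: P · Σ Lᵢ/(AᵢEᵢ) = δ_free.
Σ Lᵢ/(AᵢEᵢ) = 700/(165×209×10³) + 575/(950×194×10³) = 2.342×10⁻⁵ mm/N.
So P = 1.951 / 2.342×10⁻⁵ = 83.32 kN, compressive.
σ_{nickel alloy} = P / A = 83320 / 165 = 505 MPa.

σ ≈ 505 MPa (compressive)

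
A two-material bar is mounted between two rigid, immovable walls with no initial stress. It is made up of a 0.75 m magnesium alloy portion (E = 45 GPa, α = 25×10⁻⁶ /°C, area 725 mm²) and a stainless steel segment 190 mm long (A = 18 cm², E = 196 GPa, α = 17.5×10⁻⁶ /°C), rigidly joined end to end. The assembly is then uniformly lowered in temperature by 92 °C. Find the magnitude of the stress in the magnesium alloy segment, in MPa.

Free thermal contraction of the whole bar: Σ αᵢΔT Lᵢ = 25×10⁻⁶×92×750 + 17.5×10⁻⁶×92×190 = 2.031 mm.
The walls prevent any net length change, so an axial force P (same in every segment) develops. Compatibility: P · Σ Lᵢ/(AᵢEᵢ) = δ_free.
The series flexibility is Σ Lᵢ/(AᵢEᵢ) = 750/(725×45×10³) + 190/(1800×196×10³) = 2.353×10⁻⁵ mm/N.
So P = 2.031 / 2.353×10⁻⁵ = 86.32 kN, tensile.
σ_{magnesium alloy} = P / A = 86320 / 725 = 119.1 MPa.

σ ≈ 119 MPa (tensile)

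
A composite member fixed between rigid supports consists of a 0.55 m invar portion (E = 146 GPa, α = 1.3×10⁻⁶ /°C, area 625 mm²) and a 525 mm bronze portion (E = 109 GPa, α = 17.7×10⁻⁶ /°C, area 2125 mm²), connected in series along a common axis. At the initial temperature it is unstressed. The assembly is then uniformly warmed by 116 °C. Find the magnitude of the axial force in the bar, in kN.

Free thermal expansion of the whole bar: Σ αᵢΔT Lᵢ = 1.3×10⁻⁶×116×550 + 17.7×10⁻⁶×116×525 = 1.161 mm.
The walls prevent any net length change, so an axial force P (same in every segment) develops. Compatibility: P · Σ Lᵢ/(AᵢEᵢ) = δ_free.
The series flexibility is Σ Lᵢ/(AᵢEᵢ) = 550/(625×146×10³) + 525/(2125×109×10³) = 8.294×10⁻⁶ mm/N.
P = 1.161 / 8.294×10⁻⁶ = 140000 N = 140 kN, compressive.

P ≈ 140 kN (compressive)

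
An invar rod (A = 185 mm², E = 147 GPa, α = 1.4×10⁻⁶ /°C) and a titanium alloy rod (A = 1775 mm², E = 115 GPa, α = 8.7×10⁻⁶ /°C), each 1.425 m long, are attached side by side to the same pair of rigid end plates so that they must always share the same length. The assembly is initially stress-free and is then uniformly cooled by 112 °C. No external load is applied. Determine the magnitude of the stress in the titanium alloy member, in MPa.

Equilibrium of a rigid end plate with no external load gives equal and opposite internal forces ±P in the two members. Since α_{titanium alloy} > α_{invar}, cooling drives the titanium alloy into tension and the invar into compression.
Compatibility of the two members (thermal + elastic change equal): (α₁ − α₂)ΔT = P·[1/(A₁E₁) + 1/(A₂E₂)].
|α₁ − α₂|·ΔT = 7.3×10⁻⁶ × 112 = 0.0008176.
1/(A₁E₁) + 1/(A₂E₂) = 1/(185×147×10³) + 1/(1775×115×10³) = 4.167×10⁻⁸ N⁻¹.
P = 0.0008176 / 4.167×10⁻⁸ = 19620 N = 19.62 kN.
σ_{titanium alloy} = P/A₂ = 19620/1775 = 11.05 MPa, tensile.

σ ≈ 11.1 MPa (tensile)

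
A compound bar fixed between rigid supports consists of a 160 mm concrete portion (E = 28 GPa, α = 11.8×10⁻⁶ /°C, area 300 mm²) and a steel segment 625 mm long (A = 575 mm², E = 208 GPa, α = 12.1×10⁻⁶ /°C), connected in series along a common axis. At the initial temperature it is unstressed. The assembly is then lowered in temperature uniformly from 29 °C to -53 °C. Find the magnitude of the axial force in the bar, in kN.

P ≈ 31.9 kN (tensile)

If the supports were absent, the total length change would be Σ αᵢΔT Lᵢ = 11.8×10⁻⁶×82×160 + 12.1×10⁻⁶×82×625 = 0.7749 mm.
The rigid supports impose zero overall length change; the single axial force P common to all segments must satisfy P Σ Lᵢ/(AᵢEᵢ) = δ_free.
The series flexibility is Σ Lᵢ/(AᵢEᵢ) = 160/(300×28×10³) + 625/(575×208×10³) = 2.427×10⁻⁵ mm/N.
P = 0.7749 / 2.427×10⁻⁵ = 31930 N = 31.93 kN, tensile.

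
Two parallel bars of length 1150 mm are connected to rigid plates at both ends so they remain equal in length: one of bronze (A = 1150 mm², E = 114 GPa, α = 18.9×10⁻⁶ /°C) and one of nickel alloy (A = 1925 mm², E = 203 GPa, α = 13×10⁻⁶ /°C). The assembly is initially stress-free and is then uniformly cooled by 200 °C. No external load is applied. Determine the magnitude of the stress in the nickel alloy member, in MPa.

The bronze has the larger α, so on cooling it would change length more than the nickel alloy if both were free. The rigid plates force a common final length, so the bronze is put into tension and the nickel alloy into compression, with equal and opposite forces P (no external load).
Equating the net (thermal + elastic) strains gives |α₁ − α₂|·ΔT = P·[1/(A₁E₁) + 1/(A₂E₂)].
|α₁ − α₂|·ΔT = 5.9×10⁻⁶ × 200 = 0.00118.
1/(A₁E₁) + 1/(A₂E₂) = 1/(1150×114×10³) + 1/(1925×203×10³) = 1.019×10⁻⁸ N⁻¹.
So P = 0.00118 / 1.019×10⁻⁸ = 115.8 kN.
σ_{nickel alloy} = P/A₂ = 115800/1925 = 60.17 MPa, compressive.

σ ≈ 60.2 MPa (compressive)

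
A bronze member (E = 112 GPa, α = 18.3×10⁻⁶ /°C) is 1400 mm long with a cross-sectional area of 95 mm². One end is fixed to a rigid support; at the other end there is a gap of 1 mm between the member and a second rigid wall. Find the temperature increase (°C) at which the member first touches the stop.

The gap closes when αΔT L = 1 mm, since the member is still unstressed at that instant.
So ΔT = g/(αL) = 1/(18.3×10⁻⁶ × 1400) = 39.03 °C.

ΔT ≈ 39 °C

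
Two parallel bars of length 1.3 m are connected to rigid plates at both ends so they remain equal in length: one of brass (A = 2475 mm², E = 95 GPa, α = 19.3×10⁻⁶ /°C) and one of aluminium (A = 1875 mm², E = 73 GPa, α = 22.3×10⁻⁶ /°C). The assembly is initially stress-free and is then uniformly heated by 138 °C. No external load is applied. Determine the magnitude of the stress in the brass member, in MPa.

σ ≈ 14.5 MPa (tensile)

Equilibrium of a rigid end plate with no external load gives equal and opposite internal forces ±P in the two members. Since α_{aluminium} > α_{brass}, heating drives the aluminium into compression and the brass into tension.
Equating the net (thermal + elastic) strains gives |α₁ − α₂|·ΔT = P·[1/(A₁E₁) + 1/(A₂E₂)].
|α₁ − α₂|·ΔT = 3×10⁻⁶ × 138 = 0.000414.
1/(A₁E₁) + 1/(A₂E₂) = 1/(2475×95×10³) + 1/(1875×73×10³) = 1.156×10⁻⁸ N⁻¹.
P = 0.000414 / 1.156×10⁻⁸ = 35820 N = 35.82 kN.
σ_{brass} = P/A₁ = 35820/2475 = 14.47 MPa, tensile.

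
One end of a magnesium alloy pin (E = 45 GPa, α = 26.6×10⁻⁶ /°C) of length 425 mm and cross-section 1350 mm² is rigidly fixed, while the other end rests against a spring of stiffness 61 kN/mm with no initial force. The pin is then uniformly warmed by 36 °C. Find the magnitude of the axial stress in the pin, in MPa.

Free thermal expansion: δ_free = αΔT L = 26.6×10⁻⁶ × 36 × 425 = 0.407 mm.
Let P be the compressive force at the spring. The pin shortens elastically by PL/(AE) and the spring compresses by P/k; together these equal δ_free.
So P = δ_free / [L/(AE) + 1/k] = 0.407 / [ 425/(1350×45×10³) + 1/(61×10³) ].
P = 0.407 / 2.339×10⁻⁵ = 17400 N.
σ = P/A = 17400/1350 = 12.89 MPa.

σ ≈ 12.9 MPa (compressive)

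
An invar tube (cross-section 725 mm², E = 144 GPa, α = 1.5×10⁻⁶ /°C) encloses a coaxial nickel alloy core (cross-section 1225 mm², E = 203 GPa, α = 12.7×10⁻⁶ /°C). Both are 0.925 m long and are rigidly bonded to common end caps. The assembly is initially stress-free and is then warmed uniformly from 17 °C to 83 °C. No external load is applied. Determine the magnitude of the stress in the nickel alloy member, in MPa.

σ ≈ 44.4 MPa (compressive)

The nickel alloy has the larger α, so on heating it would change length more than the invar if both were free. The rigid plates force a common final length, so the nickel alloy is put into compression and the invar into tension, with equal and opposite forces P (no external load).
Equating the net (thermal + elastic) strains gives |α₁ − α₂|·ΔT = P·[1/(A₁E₁) + 1/(A₂E₂)].
|α₁ − α₂|·ΔT = 11.2×10⁻⁶ × 66 = 0.0007392.
1/(A₁E₁) + 1/(A₂E₂) = 1/(725×144×10³) + 1/(1225×203×10³) = 1.36×10⁻⁸ N⁻¹.
So P = 0.0007392 / 1.36×10⁻⁸ = 54.35 kN.
σ_{nickel alloy} = P/A₂ = 54350/1225 = 44.37 MPa, compressive.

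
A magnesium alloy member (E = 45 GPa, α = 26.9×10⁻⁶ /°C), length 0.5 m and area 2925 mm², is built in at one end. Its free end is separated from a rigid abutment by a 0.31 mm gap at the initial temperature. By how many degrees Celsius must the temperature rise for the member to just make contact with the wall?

The gap closes when αΔT L = 0.31 mm, since the member is still unstressed at that instant.
So ΔT = g/(αL) = 0.31/(26.9×10⁻⁶ × 500) = 23.05 °C.

ΔT ≈ 23 °C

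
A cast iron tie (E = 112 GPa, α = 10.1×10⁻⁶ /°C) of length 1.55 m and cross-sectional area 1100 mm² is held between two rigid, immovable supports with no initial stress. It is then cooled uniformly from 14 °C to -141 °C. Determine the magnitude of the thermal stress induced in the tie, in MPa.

σ ≈ 175 MPa (tensile)

Because both ends are immovable the net strain is zero, and the suppressed thermal strain is αΔT = 10.1×10⁻⁶ × 155 = 1565.5×10⁻⁶.
σ = EαΔT = 112×10³ × 10.1×10⁻⁶ × 155 = 175.3 MPa (tensile; the tie is trying to contract).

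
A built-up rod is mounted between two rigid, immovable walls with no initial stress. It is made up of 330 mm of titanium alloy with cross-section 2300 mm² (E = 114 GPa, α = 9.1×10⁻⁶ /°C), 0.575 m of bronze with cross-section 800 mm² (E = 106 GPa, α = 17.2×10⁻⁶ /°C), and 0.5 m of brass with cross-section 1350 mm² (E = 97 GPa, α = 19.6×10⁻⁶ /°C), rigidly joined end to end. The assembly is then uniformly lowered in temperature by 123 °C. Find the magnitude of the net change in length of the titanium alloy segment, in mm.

If the supports were absent, the total length change would be Σ αᵢΔT Lᵢ = 9.1×10⁻⁶×123×330 + 17.2×10⁻⁶×123×575 + 19.6×10⁻⁶×123×500 = 2.791 mm.
Since the ends are fixed, an axial force P builds up, equal in every segment, with P · Σ Lᵢ/(AᵢEᵢ) = δ_free.
Σ Lᵢ/(AᵢEᵢ) = 330/(2300×114×10³) + 575/(800×106×10³) + 500/(1350×97×10³) = 1.186×10⁻⁵ mm/N.
Hence P = δ_free / Σ(L/AE) = 2.791/1.186×10⁻⁵ = 235.4 kN (tensile).
For the titanium alloy segment, free thermal change = 9.1×10⁻⁶×123×330 = 0.3694 mm and elastic change from P = 235400×330/(2300×114×10³) = 0.2963 mm; these oppose, so the net change is 0.0731 mm (segment shortens).

|ΔL| ≈ 0.0731 mm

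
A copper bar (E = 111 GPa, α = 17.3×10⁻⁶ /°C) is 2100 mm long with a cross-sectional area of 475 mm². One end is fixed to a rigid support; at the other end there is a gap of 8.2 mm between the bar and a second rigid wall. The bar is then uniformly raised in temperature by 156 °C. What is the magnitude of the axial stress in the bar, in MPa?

σ ≈ 0 MPa

Unrestrained expansion: δ_free = αΔT L = 17.3×10⁻⁶ × 156 × 2100 = 5.667 mm.
This is smaller than the 8.2 mm clearance, so the bar expands freely without reaching the stop — the stress is zero.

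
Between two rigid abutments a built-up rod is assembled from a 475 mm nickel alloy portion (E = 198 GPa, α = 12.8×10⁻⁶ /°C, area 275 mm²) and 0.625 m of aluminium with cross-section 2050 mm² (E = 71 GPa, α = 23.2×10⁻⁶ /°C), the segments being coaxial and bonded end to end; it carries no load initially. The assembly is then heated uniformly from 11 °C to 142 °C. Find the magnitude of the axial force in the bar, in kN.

If the supports were absent, the total length change would be Σ αᵢΔT Lᵢ = 12.8×10⁻⁶×131×475 + 23.2×10⁻⁶×131×625 = 2.696 mm.
The walls prevent any net length change, so an axial force P (same in every segment) develops. Compatibility: P · Σ Lᵢ/(AᵢEᵢ) = δ_free.
The series flexibility is Σ Lᵢ/(AᵢEᵢ) = 475/(275×198×10³) + 625/(2050×71×10³) = 1.302×10⁻⁵ mm/N.
Hence P = δ_free / Σ(L/AE) = 2.696/1.302×10⁻⁵ = 207.1 kN (compressive).

P ≈ 207 kN (compressive)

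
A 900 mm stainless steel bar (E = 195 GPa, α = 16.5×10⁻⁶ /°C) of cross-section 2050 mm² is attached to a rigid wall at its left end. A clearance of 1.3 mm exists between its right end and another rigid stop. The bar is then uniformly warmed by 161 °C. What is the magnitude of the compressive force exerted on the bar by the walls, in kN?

If the wall were absent the bar would grow by αΔT L = 16.5×10⁻⁶ × 161 × 900 = 2.391 mm.
This exceeds the 1.3 mm gap, so the wall pushes back. The portion of expansion that must be recovered elastically is δ_free − gap = 2.391 − 1.3 = 1.091 mm.
So σ = E(δ_free − g)/L = 195×10³ × 1.091/900 = 236.4 MPa.
P = σA = 236.4 × 2050 = 484.5 kN.

P ≈ 485 kN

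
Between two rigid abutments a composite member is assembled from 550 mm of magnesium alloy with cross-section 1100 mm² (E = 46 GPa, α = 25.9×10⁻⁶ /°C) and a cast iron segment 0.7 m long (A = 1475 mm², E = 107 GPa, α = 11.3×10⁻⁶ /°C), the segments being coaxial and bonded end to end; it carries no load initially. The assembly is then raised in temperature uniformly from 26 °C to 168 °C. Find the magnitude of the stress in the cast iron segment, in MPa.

σ ≈ 139 MPa (compressive)

Free thermal expansion of the whole bar: Σ αᵢΔT Lᵢ = 25.9×10⁻⁶×142×550 + 11.3×10⁻⁶×142×700 = 3.146 mm.
The walls prevent any net length change, so an axial force P (same in every segment) develops. Compatibility: P · Σ Lᵢ/(AᵢEᵢ) = δ_free.
The series flexibility is Σ Lᵢ/(AᵢEᵢ) = 550/(1100×46×10³) + 700/(1475×107×10³) = 1.53×10⁻⁵ mm/N.
So P = 3.146 / 1.53×10⁻⁵ = 205.6 kN, compressive.
σ_{cast iron} = P / A = 205600 / 1475 = 139.4 MPa.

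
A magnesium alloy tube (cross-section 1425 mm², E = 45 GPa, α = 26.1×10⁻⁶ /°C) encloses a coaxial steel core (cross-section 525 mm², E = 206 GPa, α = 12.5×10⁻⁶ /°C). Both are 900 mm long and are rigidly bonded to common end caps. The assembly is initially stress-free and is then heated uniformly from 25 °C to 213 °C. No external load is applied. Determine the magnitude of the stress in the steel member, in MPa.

σ ≈ 196 MPa (tensile)

Equilibrium of a rigid end plate with no external load gives equal and opposite internal forces ±P in the two members. Since α_{magnesium alloy} > α_{steel}, heating drives the magnesium alloy into compression and the steel into tension.
Setting the final lengths equal and cancelling L: (α₁ − α₂)ΔT = P/(A₁E₁) + P/(A₂E₂).
|α₁ − α₂|·ΔT = 13.6×10⁻⁶ × 188 = 0.002557.
1/(A₁E₁) + 1/(A₂E₂) = 1/(1425×45×10³) + 1/(525×206×10³) = 2.484×10⁻⁸ N⁻¹.
P = 0.002557 / 2.484×10⁻⁸ = 102900 N = 102.9 kN.
σ_{steel} = P/A₂ = 102900/525 = 196.1 MPa, tensile.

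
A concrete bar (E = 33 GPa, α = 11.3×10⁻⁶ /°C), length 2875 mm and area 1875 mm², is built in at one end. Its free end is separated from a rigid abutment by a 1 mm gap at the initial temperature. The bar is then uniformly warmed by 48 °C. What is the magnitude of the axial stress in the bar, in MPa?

σ ≈ 6.42 MPa (compressive)

Unrestrained expansion: δ_free = αΔT L = 11.3×10⁻⁶ × 48 × 2875 = 1.559 mm.
The gap closes (δ_free > 1 mm) and the wall then resists a further 1.559 − 1 = 0.5594 mm of expansion.
That suppressed elongation corresponds to σ = E·Δ/L = 33×10³ × 0.5594/2875 = 6.421 MPa.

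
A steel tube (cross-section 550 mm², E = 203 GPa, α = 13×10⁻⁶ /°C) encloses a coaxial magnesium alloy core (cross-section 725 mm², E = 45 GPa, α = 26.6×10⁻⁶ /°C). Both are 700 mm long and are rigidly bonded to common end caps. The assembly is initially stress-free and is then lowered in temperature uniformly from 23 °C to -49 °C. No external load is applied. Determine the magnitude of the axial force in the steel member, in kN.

Equilibrium of a rigid end plate with no external load gives equal and opposite internal forces ±P in the two members. Since α_{magnesium alloy} > α_{steel}, cooling drives the magnesium alloy into tension and the steel into compression.
Compatibility of the two members (thermal + elastic change equal): (α₁ − α₂)ΔT = P·[1/(A₁E₁) + 1/(A₂E₂)].
|α₁ − α₂|·ΔT = 13.6×10⁻⁶ × 72 = 0.0009792.
1/(A₁E₁) + 1/(A₂E₂) = 1/(550×203×10³) + 1/(725×45×10³) = 3.961×10⁻⁸ N⁻¹.
P = 0.0009792 / 3.961×10⁻⁸ = 24720 N = 24.72 kN.

P ≈ 24.7 kN (compressive in the steel)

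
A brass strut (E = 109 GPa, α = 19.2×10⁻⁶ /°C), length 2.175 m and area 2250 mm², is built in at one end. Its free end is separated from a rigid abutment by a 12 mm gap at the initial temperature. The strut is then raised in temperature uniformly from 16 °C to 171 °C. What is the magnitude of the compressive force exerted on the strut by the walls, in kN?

P ≈ 0 kN

Free thermal elongation = αΔT L = 19.2×10⁻⁶ × 155 × 2175 = 6.473 mm.
This is smaller than the 12 mm clearance, so the strut expands freely without reaching the stop — the stress is zero.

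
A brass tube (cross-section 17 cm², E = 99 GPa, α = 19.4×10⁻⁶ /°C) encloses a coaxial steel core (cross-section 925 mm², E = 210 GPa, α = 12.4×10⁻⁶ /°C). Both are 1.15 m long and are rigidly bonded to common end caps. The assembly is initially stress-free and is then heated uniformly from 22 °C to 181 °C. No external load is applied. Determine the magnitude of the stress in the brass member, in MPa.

Equilibrium of a rigid end plate with no external load gives equal and opposite internal forces ±P in the two members. Since α_{brass} > α_{steel}, heating drives the brass into compression and the steel into tension.
Equating the net (thermal + elastic) strains gives |α₁ − α₂|·ΔT = P·[1/(A₁E₁) + 1/(A₂E₂)].
|α₁ − α₂|·ΔT = 7×10⁻⁶ × 159 = 0.001113.
1/(A₁E₁) + 1/(A₂E₂) = 1/(1700×99×10³) + 1/(925×210×10³) = 1.109×10⁻⁸ N⁻¹.
So P = 0.001113 / 1.109×10⁻⁸ = 100.4 kN.
σ_{brass} = P/A₁ = 100400/1700 = 59.04 MPa, compressive.

σ ≈ 59 MPa (compressive)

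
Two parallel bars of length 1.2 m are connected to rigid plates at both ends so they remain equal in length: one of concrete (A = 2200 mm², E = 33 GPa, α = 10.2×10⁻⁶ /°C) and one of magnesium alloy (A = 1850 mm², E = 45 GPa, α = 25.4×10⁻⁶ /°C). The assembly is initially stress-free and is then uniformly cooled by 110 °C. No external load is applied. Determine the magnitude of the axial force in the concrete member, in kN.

Equilibrium of a rigid end plate with no external load gives equal and opposite internal forces ±P in the two members. Since α_{magnesium alloy} > α_{concrete}, cooling drives the magnesium alloy into tension and the concrete into compression.
Setting the final lengths equal and cancelling L: (α₁ − α₂)ΔT = P/(A₁E₁) + P/(A₂E₂).
|α₁ − α₂|·ΔT = 15.2×10⁻⁶ × 110 = 0.001672.
1/(A₁E₁) + 1/(A₂E₂) = 1/(2200×33×10³) + 1/(1850×45×10³) = 2.579×10⁻⁸ N⁻¹.
P = 0.001672 / 2.579×10⁻⁸ = 64840 N = 64.84 kN.

P ≈ 64.8 kN (compressive in the concrete)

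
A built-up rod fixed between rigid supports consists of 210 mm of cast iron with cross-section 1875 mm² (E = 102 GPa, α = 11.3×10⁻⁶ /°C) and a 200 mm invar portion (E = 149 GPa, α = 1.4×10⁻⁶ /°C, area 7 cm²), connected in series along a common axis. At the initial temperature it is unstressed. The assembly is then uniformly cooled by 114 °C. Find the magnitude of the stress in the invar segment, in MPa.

σ ≈ 143 MPa (tensile)

With the walls removed the bar would change length by δ_free = Σ αᵢΔT Lᵢ = 11.3×10⁻⁶×114×210 + 1.4×10⁻⁶×114×200 = 0.3024 mm.
The rigid supports impose zero overall length change; the single axial force P common to all segments must satisfy P Σ Lᵢ/(AᵢEᵢ) = δ_free.
Σ Lᵢ/(AᵢEᵢ) = 210/(1875×102×10³) + 200/(700×149×10³) = 3.016×10⁻⁶ mm/N.
Hence P = δ_free / Σ(L/AE) = 0.3024/3.016×10⁻⁶ = 100.3 kN (tensile).
σ_{invar} = P / A = 100300 / 700 = 143.3 MPa.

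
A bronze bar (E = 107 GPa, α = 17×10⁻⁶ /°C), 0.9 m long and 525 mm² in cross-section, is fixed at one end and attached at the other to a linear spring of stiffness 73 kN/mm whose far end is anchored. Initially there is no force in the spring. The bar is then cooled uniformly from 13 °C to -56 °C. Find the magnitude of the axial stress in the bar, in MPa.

The unrestrained thermal change is αΔT L = 17×10⁻⁶ × 69 × 900 = 1.056 mm.
With a force P in the spring, the elastic change of the bar is PL/(AE) and that of the spring is P/k; compatibility requires their sum to equal δ_free.
P [ L/(AE) + 1/k ] = δ_free → P [ 900/(525×107×10³) + 1/(73×10³) ] = 1.056.
P = 1.056 / 2.972×10⁻⁵ = 35520 N.
σ = P/A = 35520/525 = 67.66 MPa.

σ ≈ 67.7 MPa (tensile)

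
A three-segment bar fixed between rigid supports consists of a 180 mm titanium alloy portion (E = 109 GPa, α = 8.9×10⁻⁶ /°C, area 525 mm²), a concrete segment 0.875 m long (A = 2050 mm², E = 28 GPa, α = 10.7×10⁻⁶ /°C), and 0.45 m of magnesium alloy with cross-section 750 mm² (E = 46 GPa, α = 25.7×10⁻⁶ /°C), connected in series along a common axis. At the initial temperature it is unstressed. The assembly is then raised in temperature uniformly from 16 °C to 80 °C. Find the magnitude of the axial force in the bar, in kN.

If the supports were absent, the total length change would be Σ αᵢΔT Lᵢ = 8.9×10⁻⁶×64×180 + 10.7×10⁻⁶×64×875 + 25.7×10⁻⁶×64×450 = 1.442 mm.
Since the ends are fixed, an axial force P builds up, equal in every segment, with P · Σ Lᵢ/(AᵢEᵢ) = δ_free.
The series flexibility is Σ Lᵢ/(AᵢEᵢ) = 180/(525×109×10³) + 875/(2050×28×10³) + 450/(750×46×10³) = 3.143×10⁻⁵ mm/N.
So P = 1.442 / 3.143×10⁻⁵ = 45.87 kN, compressive.

P ≈ 45.9 kN (compressive)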